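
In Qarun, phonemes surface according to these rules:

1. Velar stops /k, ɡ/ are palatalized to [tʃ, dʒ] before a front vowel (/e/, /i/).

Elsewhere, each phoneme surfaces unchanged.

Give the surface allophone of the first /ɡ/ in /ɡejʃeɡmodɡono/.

[dʒ]

/ɡ/ (word-initial): before a front vowel, so rule 1 applies → [dʒ].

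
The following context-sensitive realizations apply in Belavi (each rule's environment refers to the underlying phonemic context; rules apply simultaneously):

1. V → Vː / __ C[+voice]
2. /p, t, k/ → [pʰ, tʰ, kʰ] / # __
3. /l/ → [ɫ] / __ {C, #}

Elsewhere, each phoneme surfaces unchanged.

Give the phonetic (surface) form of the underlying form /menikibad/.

[meːnikiːbaːd]

Rule 1 applies to /e/ (between /m/ and /n/: before a voiced consonant) → [eː].
/i/ (between /n/ and /k/) is in the target of rule 1 but the environment (before a voiced consonant) is not met → [i].
/k/ (between /i/ and /i/): rule 2 targets it, but not word-initially → unchanged [k].
Rule 1 applies to /i/ (between /k/ and /b/: before a voiced consonant) → [iː].
/a/ (between /b/ and /d/): before a voiced consonant, so rule 1 applies → [aː].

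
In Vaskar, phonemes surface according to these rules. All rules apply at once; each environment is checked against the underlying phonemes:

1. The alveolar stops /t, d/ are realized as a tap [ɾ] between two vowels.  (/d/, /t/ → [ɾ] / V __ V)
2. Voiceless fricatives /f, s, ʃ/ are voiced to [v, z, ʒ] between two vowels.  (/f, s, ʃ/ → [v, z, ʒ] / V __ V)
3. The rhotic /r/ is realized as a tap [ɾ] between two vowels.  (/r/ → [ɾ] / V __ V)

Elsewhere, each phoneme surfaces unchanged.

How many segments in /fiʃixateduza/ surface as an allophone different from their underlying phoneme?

3

Segments that undergo a rule: /ʃ/ → [ʒ] (rule 2); /t/ → [ɾ] (rule 1); /d/ → [ɾ] (rule 1).
All other segments surface unchanged.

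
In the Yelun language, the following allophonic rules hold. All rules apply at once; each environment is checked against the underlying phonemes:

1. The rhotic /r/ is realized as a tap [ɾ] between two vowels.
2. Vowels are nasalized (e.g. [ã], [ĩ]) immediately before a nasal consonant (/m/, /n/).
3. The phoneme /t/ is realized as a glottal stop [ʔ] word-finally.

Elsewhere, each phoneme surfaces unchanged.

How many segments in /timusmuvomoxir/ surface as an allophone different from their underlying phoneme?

2

Segments that undergo a rule: /i/ → [ĩ] (rule 2); /o/ → [õ] (rule 2).
All other segments surface unchanged.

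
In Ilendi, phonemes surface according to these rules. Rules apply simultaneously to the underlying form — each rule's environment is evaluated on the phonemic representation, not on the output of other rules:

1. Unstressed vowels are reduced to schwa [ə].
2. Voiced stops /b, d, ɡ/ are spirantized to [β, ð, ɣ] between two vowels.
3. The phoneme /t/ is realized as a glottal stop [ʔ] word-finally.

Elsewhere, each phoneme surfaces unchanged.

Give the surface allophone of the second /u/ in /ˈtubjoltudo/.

/u/ (between /t/ and /d/): in an unstressed syllable, so rule 1 applies → [ə].

[ə]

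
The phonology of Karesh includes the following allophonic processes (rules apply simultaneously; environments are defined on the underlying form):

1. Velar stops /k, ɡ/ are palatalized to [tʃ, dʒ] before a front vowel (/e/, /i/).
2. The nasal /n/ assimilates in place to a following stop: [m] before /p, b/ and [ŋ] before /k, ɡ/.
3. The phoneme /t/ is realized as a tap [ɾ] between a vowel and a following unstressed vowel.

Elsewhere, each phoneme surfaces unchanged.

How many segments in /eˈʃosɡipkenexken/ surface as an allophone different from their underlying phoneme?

3

Segments that undergo a rule: /ɡ/ → [dʒ] (rule 1); /k/ → [tʃ] (rule 1); /k/ → [tʃ] (rule 1).
All other segments surface unchanged.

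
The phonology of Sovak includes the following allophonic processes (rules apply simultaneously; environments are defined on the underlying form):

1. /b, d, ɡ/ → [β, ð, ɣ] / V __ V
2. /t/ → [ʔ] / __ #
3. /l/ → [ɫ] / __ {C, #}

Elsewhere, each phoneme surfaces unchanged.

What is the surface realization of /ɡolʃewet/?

/ɡ/ (word-initial): rule 1 targets it, but not between two vowels → unchanged [ɡ].
/o/ (between /ɡ/ and /l/) is unaffected → [o].
/l/ (between /o/ and /ʃ/): word-finally or immediately before a consonant, so rule 3 applies → [ɫ].
/ʃ/ (between /l/ and /e/) is unaffected → [ʃ].
/e/ (between /ʃ/ and /w/) is unaffected → [e].
/w/ stays [w].
/e/ (between /w/ and /t/) is unaffected → [e].
/t/ (word-final) occurs word-finally → [ʔ] by rule 2.

[ɡoɫʃeweʔ]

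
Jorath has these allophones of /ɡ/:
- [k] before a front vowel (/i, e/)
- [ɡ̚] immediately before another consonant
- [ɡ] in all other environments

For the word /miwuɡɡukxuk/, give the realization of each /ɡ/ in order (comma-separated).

Occurrence 1 (position 5): immediately before another consonant → [ɡ̚].
Occurrence 2 (position 6): no conditioning environment matches → elsewhere allophone [ɡ].

[ɡ̚], [ɡ]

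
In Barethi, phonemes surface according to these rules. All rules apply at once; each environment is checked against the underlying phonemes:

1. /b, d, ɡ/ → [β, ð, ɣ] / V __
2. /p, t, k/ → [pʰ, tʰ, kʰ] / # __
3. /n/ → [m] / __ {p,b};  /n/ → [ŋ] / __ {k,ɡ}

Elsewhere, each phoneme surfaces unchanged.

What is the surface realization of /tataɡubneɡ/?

/t/ (word-initial): word-initially, so rule 2 applies → [tʰ].
/a/ (between /t/ and /t/) is unaffected → [a].
/t/ (between /a/ and /a/) fails the environment for rule 2, so it stays [t].
/a/ — not in any rule's target class → [a].
/ɡ/ (between /a/ and /u/): immediately after a vowel, so rule 1 applies → [ɣ].
/u/ stays [u].
/b/ — between /u/ and /n/, immediately after a vowel — surfaces as [β] (rule 1).
/n/ (between /b/ and /e/) fails the environment for rule 3, so it stays [n].
/e/ — not in any rule's target class → [e].
Rule 1 applies to /ɡ/ (word-final: immediately after a vowel) → [ɣ].

[tʰataɣuβneɣ]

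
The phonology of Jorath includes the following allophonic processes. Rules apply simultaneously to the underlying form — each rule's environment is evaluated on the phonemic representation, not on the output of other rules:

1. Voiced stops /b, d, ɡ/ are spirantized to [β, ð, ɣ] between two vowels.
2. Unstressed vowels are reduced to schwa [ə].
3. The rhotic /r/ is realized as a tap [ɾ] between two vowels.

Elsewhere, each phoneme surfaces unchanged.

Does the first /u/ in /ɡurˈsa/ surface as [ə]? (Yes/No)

Yes

/u/ meets the environment for rule 2 (in an unstressed syllable) → [ə].
The actual realization is [ə], which matches [ə].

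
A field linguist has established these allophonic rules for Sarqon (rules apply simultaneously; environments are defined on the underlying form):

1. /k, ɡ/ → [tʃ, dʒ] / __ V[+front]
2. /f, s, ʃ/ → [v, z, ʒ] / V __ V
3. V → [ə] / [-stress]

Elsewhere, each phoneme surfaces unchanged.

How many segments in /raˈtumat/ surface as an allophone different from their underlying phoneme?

2

Segments that undergo a rule: /a/ → [ə] (rule 3); /a/ → [ə] (rule 3).
All other segments surface unchanged.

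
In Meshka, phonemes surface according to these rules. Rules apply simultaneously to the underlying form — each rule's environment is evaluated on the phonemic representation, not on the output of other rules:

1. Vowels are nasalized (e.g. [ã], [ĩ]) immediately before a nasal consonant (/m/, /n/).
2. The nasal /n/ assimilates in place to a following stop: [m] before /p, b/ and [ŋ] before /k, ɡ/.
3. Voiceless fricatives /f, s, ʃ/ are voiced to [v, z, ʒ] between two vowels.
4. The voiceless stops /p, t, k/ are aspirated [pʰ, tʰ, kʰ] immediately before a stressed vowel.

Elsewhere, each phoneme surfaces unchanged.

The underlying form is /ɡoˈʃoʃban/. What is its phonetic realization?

/ɡ/ (word-initial): no rule targets it → [ɡ].
/o/ — between /ɡ/ and /ʃ/; rule 1 does not apply here → [o].
/ʃ/ (between /o/ and /o/) occurs between two vowels → [ʒ] by rule 3.
/o/ (between /ʃ/ and /ʃ/) fails the environment for rule 1, so it stays [o].
/ʃ/ (between /o/ and /b/) is in the target of rule 3 but the environment (between two vowels) is not met → [ʃ].
/b/ (between /ʃ/ and /a/) is unaffected → [b].
/a/ — between /b/ and /n/, before a nasal consonant — surfaces as [ã] (rule 1).
/n/ (word-final) is in the target of rule 2 but the environment (before a labial or velar stop) is not met → [n].

[ɡoˈʒoʃbãn]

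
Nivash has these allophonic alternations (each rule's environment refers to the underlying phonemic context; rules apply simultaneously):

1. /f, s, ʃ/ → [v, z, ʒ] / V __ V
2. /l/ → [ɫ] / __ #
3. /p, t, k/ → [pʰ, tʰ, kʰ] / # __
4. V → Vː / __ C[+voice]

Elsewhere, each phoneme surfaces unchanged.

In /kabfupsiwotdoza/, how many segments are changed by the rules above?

4

Segments that undergo a rule: /k/ → [kʰ] (rule 3); /a/ → [aː] (rule 4); /i/ → [iː] (rule 4); /o/ → [oː] (rule 4).
All other segments surface unchanged.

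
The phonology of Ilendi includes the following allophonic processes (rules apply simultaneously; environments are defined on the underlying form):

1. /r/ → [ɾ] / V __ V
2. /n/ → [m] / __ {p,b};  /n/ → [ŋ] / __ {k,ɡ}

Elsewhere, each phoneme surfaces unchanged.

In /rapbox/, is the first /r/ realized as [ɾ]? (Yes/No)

/r/ (word-initial) is in the target of rule 1 but the environment (between two vowels) is not met → [r].
The actual realization is [r], not [ɾ].

No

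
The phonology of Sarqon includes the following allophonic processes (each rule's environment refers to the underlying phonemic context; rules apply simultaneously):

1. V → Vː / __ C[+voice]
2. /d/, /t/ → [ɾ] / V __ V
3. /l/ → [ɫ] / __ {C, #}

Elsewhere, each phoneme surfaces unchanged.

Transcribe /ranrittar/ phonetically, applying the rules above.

/r/ stays [r].
Rule 1 applies to /a/ (between /r/ and /n/: before a voiced consonant) → [aː].
/n/ (between /a/ and /r/) is unaffected → [n].
/r/ — not in any rule's target class → [r].
/i/ (between /r/ and /t/) fails the environment for rule 1, so it stays [i].
/t/ (between /i/ and /t/) is in the target of rule 2 but the environment (between two vowels) is not met → [t].
/t/ — between /t/ and /a/; rule 2 does not apply here → [t].
/a/ meets the environment for rule 1 (before a voiced consonant) → [aː].
/r/ (word-final): no rule targets it → [r].

[raːnrittaːr]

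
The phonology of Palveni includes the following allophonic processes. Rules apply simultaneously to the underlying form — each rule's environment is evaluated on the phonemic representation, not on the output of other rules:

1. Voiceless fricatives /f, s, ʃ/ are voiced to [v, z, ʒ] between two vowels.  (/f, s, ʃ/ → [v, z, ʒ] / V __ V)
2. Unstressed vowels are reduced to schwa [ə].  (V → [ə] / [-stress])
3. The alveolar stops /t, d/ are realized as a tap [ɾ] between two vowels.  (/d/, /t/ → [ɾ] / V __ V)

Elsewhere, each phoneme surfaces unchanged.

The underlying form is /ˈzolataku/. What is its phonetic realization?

[ˈzoləɾəkə]

/z/ (word-initial) is unaffected → [z].
/o/ — between /z/ and /l/; rule 2 does not apply here → [o].
/l/ (between /o/ and /a/) is unaffected → [l].
/a/ (between /l/ and /t/) occurs in an unstressed syllable → [ə] by rule 2.
/t/ (between /a/ and /a/) occurs between two vowels → [ɾ] by rule 3.
/a/ — between /t/ and /k/, in an unstressed syllable — surfaces as [ə] (rule 2).
/k/ (between /a/ and /u/): no rule targets it → [k].
/u/ meets the environment for rule 2 (in an unstressed syllable) → [ə].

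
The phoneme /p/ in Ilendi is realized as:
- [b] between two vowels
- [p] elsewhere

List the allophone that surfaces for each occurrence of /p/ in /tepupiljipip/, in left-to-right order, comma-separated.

Occurrence 1 (position 3): between two vowels → [b].
Occurrence 2 (position 5): between two vowels → [b].
Occurrence 3 (position 10): between two vowels → [b].
Occurrence 4 (position 12): no conditioning environment matches → elsewhere allophone [p].

[b], [b], [b], [p]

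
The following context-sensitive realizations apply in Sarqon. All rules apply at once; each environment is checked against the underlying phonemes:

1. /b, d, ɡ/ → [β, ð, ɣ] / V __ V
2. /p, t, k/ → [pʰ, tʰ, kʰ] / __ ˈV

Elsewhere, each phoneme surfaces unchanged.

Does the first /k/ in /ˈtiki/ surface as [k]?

Yes

/k/ (between /i/ and /i/) fails the environment for rule 2, so it stays [k].
The actual realization is [k], which matches [k].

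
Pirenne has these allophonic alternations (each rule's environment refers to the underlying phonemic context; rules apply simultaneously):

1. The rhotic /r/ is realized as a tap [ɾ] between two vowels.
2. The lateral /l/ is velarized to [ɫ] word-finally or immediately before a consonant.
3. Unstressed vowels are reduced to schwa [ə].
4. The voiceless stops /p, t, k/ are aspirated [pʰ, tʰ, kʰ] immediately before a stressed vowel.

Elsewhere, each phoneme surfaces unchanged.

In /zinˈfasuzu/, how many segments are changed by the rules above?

3

Segments that undergo a rule: /i/ → [ə] (rule 3); /u/ → [ə] (rule 3); /u/ → [ə] (rule 3).
All other segments surface unchanged.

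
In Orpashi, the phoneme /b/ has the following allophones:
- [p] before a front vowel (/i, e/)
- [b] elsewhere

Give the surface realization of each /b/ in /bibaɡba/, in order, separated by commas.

[p], [b], [b]

Occurrence 1 (position 1): before a front vowel (/i, e/) → [p].
Occurrence 2 (position 3): no conditioning environment matches → elsewhere allophone [b].
Occurrence 3 (position 6): no conditioning environment matches → elsewhere allophone [b].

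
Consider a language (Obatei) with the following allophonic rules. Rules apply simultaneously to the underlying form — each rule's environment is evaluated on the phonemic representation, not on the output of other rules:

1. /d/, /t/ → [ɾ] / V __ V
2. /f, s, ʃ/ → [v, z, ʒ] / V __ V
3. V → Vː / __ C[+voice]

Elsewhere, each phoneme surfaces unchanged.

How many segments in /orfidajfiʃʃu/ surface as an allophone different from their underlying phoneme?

4

Segments that undergo a rule: /o/ → [oː] (rule 3); /i/ → [iː] (rule 3); /d/ → [ɾ] (rule 1); /a/ → [aː] (rule 3).
All other segments surface unchanged.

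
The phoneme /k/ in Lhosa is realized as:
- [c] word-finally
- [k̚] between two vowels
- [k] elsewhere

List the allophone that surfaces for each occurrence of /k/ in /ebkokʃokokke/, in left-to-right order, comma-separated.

[k], [k], [k̚], [k], [k]

Occurrence 1 (position 3): no conditioning environment matches → elsewhere allophone [k].
Occurrence 2 (position 5): no conditioning environment matches → elsewhere allophone [k].
Occurrence 3 (position 8): between two vowels → [k̚].
Occurrence 4 (position 10): no conditioning environment matches → elsewhere allophone [k].
Occurrence 5 (position 11): no conditioning environment matches → elsewhere allophone [k].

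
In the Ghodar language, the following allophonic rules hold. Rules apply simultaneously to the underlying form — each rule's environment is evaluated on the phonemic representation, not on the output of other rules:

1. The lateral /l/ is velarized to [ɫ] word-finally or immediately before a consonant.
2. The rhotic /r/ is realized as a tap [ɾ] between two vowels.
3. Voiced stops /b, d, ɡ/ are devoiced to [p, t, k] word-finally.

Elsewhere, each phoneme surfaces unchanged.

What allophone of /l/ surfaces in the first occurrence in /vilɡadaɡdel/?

/l/ (between /i/ and /ɡ/): word-finally or immediately before a consonant, so rule 1 applies → [ɫ].

[ɫ]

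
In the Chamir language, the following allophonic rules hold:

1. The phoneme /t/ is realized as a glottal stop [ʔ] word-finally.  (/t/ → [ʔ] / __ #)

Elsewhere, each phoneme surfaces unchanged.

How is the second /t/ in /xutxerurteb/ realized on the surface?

[t]

/t/ — between /r/ and /e/; rule 1 does not apply here → [t].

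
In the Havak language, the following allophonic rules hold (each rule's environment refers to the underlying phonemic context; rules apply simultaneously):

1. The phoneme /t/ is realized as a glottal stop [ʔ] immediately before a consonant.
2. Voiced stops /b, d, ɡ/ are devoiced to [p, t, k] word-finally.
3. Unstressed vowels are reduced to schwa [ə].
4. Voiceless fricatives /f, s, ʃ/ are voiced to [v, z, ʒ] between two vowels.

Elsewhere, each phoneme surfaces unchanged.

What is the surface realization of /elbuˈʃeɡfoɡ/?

/e/ meets the environment for rule 3 (in an unstressed syllable) → [ə].
/l/ — not in any rule's target class → [l].
/b/ (between /l/ and /u/) is in the target of rule 2 but the environment (word-finally) is not met → [b].
/u/ (between /b/ and /ʃ/) occurs in an unstressed syllable → [ə] by rule 3.
Rule 4 applies to /ʃ/ (between /u/ and /e/: between two vowels) → [ʒ].
/e/ (between /ʃ/ and /ɡ/) is in the target of rule 3 but the environment (in an unstressed syllable) is not met → [e].
/ɡ/ — between /e/ and /f/; rule 2 does not apply here → [ɡ].
/f/ (between /ɡ/ and /o/) is in the target of rule 4 but the environment (between two vowels) is not met → [f].
/o/ (between /f/ and /ɡ/) occurs in an unstressed syllable → [ə] by rule 3.
/ɡ/ — word-final, word-finally — surfaces as [k] (rule 2).

[əlbəˈʒeɡfək]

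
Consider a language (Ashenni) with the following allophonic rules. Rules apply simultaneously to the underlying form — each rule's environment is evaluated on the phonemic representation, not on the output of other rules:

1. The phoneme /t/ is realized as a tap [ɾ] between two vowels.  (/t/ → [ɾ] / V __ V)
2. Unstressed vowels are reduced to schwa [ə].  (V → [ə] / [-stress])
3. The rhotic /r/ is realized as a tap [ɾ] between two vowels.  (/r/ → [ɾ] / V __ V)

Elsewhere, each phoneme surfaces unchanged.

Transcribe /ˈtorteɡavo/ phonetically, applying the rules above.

[ˈtortəɡəvə]

/t/ (word-initial) fails the environment for rule 1, so it stays [t].
/o/ (between /t/ and /r/) fails the environment for rule 2, so it stays [o].
/r/ — between /o/ and /t/; rule 3 does not apply here → [r].
/t/ (between /r/ and /e/) fails the environment for rule 1, so it stays [t].
Rule 2 applies to /e/ (between /t/ and /ɡ/: in an unstressed syllable) → [ə].
/a/ (between /ɡ/ and /v/) occurs in an unstressed syllable → [ə] by rule 2.
/o/ — word-final, in an unstressed syllable — surfaces as [ə] (rule 2).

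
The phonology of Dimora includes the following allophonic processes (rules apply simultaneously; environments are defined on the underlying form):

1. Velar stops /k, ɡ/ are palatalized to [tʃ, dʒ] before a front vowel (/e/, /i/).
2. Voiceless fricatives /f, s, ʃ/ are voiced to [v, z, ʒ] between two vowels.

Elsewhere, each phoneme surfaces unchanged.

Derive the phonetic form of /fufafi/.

/f/ (word-initial) is in the target of rule 2 but the environment (between two vowels) is not met → [f].
/u/ (between /f/ and /f/): no rule targets it → [u].
/f/ meets the environment for rule 2 (between two vowels) → [v].
/a/ (between /f/ and /f/) is unaffected → [a].
/f/ — between /a/ and /i/, between two vowels — surfaces as [v] (rule 2).
/i/ stays [i].

[fuvavi]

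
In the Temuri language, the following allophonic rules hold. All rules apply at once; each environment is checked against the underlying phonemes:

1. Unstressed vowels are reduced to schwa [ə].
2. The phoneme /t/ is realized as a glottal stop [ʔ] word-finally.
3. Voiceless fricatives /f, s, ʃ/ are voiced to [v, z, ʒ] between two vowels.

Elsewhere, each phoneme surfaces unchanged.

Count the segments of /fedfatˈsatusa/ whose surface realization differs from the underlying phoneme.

Segments that undergo a rule: /e/ → [ə] (rule 1); /a/ → [ə] (rule 1); /u/ → [ə] (rule 1); /s/ → [z] (rule 3); /a/ → [ə] (rule 1).
All other segments surface unchanged.

5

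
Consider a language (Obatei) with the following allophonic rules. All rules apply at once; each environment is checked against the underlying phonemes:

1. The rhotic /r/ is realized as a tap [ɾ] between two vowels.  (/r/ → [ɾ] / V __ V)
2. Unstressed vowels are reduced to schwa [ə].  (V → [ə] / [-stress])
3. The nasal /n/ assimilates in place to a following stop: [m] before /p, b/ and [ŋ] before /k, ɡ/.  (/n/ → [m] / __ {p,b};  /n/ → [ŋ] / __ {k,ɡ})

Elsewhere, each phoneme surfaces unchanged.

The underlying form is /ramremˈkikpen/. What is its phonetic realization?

[rəmrəmˈkikpən]

/r/ — word-initial; rule 1 does not apply here → [r].
/a/ — between /r/ and /m/, in an unstressed syllable — surfaces as [ə] (rule 2).
/r/ (between /m/ and /e/) fails the environment for rule 1, so it stays [r].
Rule 2 applies to /e/ (between /r/ and /m/: in an unstressed syllable) → [ə].
/i/ (between /k/ and /k/) is in the target of rule 2 but the environment (in an unstressed syllable) is not met → [i].
/e/ (between /p/ and /n/) occurs in an unstressed syllable → [ə] by rule 2.
/n/ (word-final) fails the environment for rule 3, so it stays [n].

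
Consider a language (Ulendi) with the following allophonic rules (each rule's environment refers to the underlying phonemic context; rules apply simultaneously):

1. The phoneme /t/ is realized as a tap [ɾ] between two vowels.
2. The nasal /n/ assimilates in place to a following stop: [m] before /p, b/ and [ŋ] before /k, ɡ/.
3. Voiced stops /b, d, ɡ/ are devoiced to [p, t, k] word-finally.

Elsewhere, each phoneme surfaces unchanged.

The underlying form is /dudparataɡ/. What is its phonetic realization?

/d/ (word-initial): rule 3 targets it, but not word-finally → unchanged [d].
/u/ stays [u].
/d/ — between /u/ and /p/; rule 3 does not apply here → [d].
/p/ (between /d/ and /a/): no rule targets it → [p].
/a/ — not in any rule's target class → [a].
/r/ (between /a/ and /a/): no rule targets it → [r].
/a/ — not in any rule's target class → [a].
/t/ (between /a/ and /a/): between two vowels, so rule 1 applies → [ɾ].
/a/ (between /t/ and /ɡ/): no rule targets it → [a].
Rule 3 applies to /ɡ/ (word-final: word-finally) → [k].

[dudparaɾak]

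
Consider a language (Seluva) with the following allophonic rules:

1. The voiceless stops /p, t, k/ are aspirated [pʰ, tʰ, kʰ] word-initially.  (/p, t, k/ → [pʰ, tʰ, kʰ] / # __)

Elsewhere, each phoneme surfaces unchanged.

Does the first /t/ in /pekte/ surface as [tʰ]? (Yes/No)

/t/ (between /k/ and /e/) is in the target of rule 1 but the environment (word-initially) is not met → [t].
The actual realization is [t], not [tʰ].

No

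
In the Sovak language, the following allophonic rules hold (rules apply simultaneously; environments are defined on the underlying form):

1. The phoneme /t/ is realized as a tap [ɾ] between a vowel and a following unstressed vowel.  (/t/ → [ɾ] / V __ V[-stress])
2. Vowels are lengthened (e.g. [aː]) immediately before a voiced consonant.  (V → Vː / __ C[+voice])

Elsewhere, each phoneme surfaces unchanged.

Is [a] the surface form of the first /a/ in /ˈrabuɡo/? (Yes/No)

/a/ meets the environment for rule 2 (before a voiced consonant) → [aː].
The actual realization is [aː], not [a].

No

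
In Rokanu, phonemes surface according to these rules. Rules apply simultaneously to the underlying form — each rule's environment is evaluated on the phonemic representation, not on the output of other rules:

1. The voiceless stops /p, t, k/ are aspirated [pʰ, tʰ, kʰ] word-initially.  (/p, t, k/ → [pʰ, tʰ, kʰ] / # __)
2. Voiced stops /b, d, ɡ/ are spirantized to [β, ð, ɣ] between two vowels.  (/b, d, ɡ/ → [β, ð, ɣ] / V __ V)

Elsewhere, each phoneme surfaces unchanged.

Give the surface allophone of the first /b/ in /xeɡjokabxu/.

[b]

/b/ (between /a/ and /x/) fails the environment for rule 2, so it stays [b].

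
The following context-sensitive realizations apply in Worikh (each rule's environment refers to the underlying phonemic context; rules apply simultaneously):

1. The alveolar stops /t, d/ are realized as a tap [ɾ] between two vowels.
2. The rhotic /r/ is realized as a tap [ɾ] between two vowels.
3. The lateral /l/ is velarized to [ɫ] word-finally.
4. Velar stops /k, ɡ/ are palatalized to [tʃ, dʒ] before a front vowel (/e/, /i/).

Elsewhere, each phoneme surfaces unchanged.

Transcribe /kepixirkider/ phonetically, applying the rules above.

[tʃepixirtʃiɾer]

Rule 4 applies to /k/ (word-initial: before a front vowel) → [tʃ].
/e/ (between /k/ and /p/) is unaffected → [e].
/p/ (between /e/ and /i/): no rule targets it → [p].
/i/ (between /p/ and /x/) is unaffected → [i].
/x/ — not in any rule's target class → [x].
/i/ — not in any rule's target class → [i].
/r/ (between /i/ and /k/) fails the environment for rule 2, so it stays [r].
/k/ (between /r/ and /i/) occurs before a front vowel → [tʃ] by rule 4.
/i/ — not in any rule's target class → [i].
/d/ — between /i/ and /e/, between two vowels — surfaces as [ɾ] (rule 1).
/e/ stays [e].
/r/ (word-final) is in the target of rule 2 but the environment (between two vowels) is not met → [r].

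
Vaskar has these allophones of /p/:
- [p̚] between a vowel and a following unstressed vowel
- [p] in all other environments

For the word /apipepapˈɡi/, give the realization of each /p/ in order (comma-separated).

[p̚], [p̚], [p̚], [p]

Occurrence 1 (position 2): between a vowel and a following unstressed vowel → [p̚].
Occurrence 2 (position 4): between a vowel and a following unstressed vowel → [p̚].
Occurrence 3 (position 6): between a vowel and a following unstressed vowel → [p̚].
Occurrence 4 (position 8): no conditioning environment matches → elsewhere allophone [p].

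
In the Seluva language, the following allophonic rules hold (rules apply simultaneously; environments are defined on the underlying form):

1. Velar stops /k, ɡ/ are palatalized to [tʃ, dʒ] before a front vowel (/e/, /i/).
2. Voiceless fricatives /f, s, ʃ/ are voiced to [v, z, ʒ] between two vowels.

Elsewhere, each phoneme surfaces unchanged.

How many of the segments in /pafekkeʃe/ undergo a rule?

Segments that undergo a rule: /f/ → [v] (rule 2); /k/ → [tʃ] (rule 1); /ʃ/ → [ʒ] (rule 2).
All other segments surface unchanged.

3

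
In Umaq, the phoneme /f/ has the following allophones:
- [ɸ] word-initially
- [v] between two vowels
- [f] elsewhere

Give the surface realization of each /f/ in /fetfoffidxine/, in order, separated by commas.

[ɸ], [f], [f], [f]

Occurrence 1 (position 1): word-initially → [ɸ].
Occurrence 2 (position 4): no conditioning environment matches → elsewhere allophone [f].
Occurrence 3 (position 6): no conditioning environment matches → elsewhere allophone [f].
Occurrence 4 (position 7): no conditioning environment matches → elsewhere allophone [f].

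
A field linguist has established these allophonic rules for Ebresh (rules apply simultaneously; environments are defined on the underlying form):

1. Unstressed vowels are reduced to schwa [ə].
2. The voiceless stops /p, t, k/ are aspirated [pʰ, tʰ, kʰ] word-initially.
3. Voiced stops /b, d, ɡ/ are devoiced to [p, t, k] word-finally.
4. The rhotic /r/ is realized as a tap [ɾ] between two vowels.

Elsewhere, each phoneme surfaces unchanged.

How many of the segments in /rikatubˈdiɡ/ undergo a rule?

4

Segments that undergo a rule: /i/ → [ə] (rule 1); /a/ → [ə] (rule 1); /u/ → [ə] (rule 1); /ɡ/ → [k] (rule 3).
All other segments surface unchanged.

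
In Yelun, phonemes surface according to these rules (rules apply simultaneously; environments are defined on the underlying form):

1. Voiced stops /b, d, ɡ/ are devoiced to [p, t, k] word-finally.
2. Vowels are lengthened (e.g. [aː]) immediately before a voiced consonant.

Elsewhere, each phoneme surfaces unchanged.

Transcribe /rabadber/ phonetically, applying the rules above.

/r/ (word-initial): no rule targets it → [r].
/a/ — between /r/ and /b/, before a voiced consonant — surfaces as [aː] (rule 2).
/b/ (between /a/ and /a/): rule 1 targets it, but not word-finally → unchanged [b].
Rule 2 applies to /a/ (between /b/ and /d/: before a voiced consonant) → [aː].
/d/ (between /a/ and /b/) is in the target of rule 1 but the environment (word-finally) is not met → [d].
/b/ (between /d/ and /e/): rule 1 targets it, but not word-finally → unchanged [b].
/e/ — between /b/ and /r/, before a voiced consonant — surfaces as [eː] (rule 2).
/r/ stays [r].

[raːbaːdbeːr]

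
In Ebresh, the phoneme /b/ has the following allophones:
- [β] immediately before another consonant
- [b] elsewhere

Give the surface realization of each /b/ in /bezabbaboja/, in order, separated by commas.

Occurrence 1 (position 1): no conditioning environment matches → elsewhere allophone [b].
Occurrence 2 (position 5): immediately before another consonant → [β].
Occurrence 3 (position 6): no conditioning environment matches → elsewhere allophone [b].
Occurrence 4 (position 8): no conditioning environment matches → elsewhere allophone [b].

[b], [β], [b], [b]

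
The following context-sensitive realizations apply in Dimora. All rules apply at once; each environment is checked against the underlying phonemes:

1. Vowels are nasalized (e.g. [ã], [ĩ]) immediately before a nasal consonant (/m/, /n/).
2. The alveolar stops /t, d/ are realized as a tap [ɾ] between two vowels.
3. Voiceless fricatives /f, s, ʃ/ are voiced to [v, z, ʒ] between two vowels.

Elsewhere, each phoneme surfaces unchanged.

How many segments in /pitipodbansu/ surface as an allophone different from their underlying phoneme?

Segments that undergo a rule: /t/ → [ɾ] (rule 2); /a/ → [ã] (rule 1).
All other segments surface unchanged.

2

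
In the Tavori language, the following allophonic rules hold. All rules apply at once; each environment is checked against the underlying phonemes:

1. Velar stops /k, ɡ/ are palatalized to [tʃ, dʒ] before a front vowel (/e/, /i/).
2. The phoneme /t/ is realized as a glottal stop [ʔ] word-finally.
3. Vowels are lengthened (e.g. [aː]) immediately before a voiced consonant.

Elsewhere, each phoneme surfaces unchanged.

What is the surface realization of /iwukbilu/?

/i/ — word-initial, before a voiced consonant — surfaces as [iː] (rule 3).
/u/ (between /w/ and /k/) is in the target of rule 3 but the environment (before a voiced consonant) is not met → [u].
/k/ (between /u/ and /b/) is in the target of rule 1 but the environment (before a front vowel) is not met → [k].
/i/ (between /b/ and /l/): before a voiced consonant, so rule 3 applies → [iː].
/u/ (word-final) fails the environment for rule 3, so it stays [u].

[iːwukbiːlu]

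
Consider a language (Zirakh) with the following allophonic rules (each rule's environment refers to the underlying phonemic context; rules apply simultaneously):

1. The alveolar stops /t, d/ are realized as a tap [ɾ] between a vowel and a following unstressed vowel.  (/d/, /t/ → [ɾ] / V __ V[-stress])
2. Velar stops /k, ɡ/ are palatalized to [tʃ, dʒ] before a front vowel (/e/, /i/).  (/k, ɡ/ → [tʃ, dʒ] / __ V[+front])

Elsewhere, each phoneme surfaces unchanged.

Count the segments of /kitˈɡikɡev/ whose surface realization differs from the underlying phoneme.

Segments that undergo a rule: /k/ → [tʃ] (rule 2); /ɡ/ → [dʒ] (rule 2); /ɡ/ → [dʒ] (rule 2).
All other segments surface unchanged.

3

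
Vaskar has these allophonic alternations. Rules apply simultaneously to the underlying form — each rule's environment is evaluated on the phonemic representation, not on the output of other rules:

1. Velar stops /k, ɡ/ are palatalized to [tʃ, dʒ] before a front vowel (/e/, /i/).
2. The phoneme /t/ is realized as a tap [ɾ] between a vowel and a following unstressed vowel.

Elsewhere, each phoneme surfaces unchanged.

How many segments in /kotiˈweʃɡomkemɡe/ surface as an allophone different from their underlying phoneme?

Segments that undergo a rule: /t/ → [ɾ] (rule 2); /k/ → [tʃ] (rule 1); /ɡ/ → [dʒ] (rule 1).
All other segments surface unchanged.

3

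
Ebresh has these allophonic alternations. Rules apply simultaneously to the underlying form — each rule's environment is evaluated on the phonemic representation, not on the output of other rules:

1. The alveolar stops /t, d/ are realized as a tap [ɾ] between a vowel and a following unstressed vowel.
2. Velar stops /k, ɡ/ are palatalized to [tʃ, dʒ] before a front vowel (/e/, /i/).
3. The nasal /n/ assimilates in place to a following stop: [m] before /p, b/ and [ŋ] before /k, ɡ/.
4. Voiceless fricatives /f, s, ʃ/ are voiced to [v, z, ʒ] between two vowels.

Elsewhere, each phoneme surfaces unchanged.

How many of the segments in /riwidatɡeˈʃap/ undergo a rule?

3

Segments that undergo a rule: /d/ → [ɾ] (rule 1); /ɡ/ → [dʒ] (rule 2); /ʃ/ → [ʒ] (rule 4).
All other segments surface unchanged.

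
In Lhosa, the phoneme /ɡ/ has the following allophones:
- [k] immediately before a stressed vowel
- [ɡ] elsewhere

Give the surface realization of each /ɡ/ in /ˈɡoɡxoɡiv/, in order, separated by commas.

[k], [ɡ], [ɡ]

Occurrence 1 (position 1): immediately before a stressed vowel → [k].
Occurrence 2 (position 3): no conditioning environment matches → elsewhere allophone [ɡ].
Occurrence 3 (position 6): no conditioning environment matches → elsewhere allophone [ɡ].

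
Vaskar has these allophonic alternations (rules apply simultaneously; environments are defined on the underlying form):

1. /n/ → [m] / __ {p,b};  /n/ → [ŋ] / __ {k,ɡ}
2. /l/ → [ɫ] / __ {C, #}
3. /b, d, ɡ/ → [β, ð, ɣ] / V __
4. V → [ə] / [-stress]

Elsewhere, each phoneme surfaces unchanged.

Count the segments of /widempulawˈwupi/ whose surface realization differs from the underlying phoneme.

6

Segments that undergo a rule: /i/ → [ə] (rule 4); /d/ → [ð] (rule 3); /e/ → [ə] (rule 4); /u/ → [ə] (rule 4); /a/ → [ə] (rule 4); /i/ → [ə] (rule 4).
All other segments surface unchanged.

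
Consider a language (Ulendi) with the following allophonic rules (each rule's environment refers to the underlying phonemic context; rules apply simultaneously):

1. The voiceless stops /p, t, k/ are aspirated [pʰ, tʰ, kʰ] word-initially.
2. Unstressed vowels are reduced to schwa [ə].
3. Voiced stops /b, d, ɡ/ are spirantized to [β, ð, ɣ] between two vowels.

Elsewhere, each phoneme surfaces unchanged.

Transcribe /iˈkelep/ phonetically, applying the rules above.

/i/ — word-initial, in an unstressed syllable — surfaces as [ə] (rule 2).
/k/ — between /i/ and /e/; rule 1 does not apply here → [k].
/e/ (between /k/ and /l/) is in the target of rule 2 but the environment (in an unstressed syllable) is not met → [e].
/l/ (between /e/ and /e/) is unaffected → [l].
/e/ — between /l/ and /p/, in an unstressed syllable — surfaces as [ə] (rule 2).
/p/ (word-final) is in the target of rule 1 but the environment (word-initially) is not met → [p].

[əˈkeləp]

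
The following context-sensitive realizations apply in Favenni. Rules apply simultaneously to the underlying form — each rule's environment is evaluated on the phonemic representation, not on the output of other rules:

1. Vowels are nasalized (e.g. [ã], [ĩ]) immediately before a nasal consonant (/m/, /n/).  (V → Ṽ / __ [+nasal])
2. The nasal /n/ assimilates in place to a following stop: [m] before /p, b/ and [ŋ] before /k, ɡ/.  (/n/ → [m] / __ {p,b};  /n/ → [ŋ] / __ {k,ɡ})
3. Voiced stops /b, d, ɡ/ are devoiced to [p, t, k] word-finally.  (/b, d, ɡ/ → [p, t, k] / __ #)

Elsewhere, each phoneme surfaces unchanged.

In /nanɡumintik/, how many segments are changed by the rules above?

Segments that undergo a rule: /a/ → [ã] (rule 1); /n/ → [ŋ] (rule 2); /u/ → [ũ] (rule 1); /i/ → [ĩ] (rule 1).
All other segments surface unchanged.

4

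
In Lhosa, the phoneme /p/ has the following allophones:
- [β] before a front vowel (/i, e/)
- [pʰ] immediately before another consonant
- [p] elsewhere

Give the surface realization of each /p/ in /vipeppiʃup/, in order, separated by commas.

[β], [pʰ], [β], [p]

Occurrence 1 (position 3): before a front vowel (/i, e/) → [β].
Occurrence 2 (position 5): immediately before another consonant → [pʰ].
Occurrence 3 (position 6): before a front vowel (/i, e/) → [β].
Occurrence 4 (position 10): no conditioning environment matches → elsewhere allophone [p].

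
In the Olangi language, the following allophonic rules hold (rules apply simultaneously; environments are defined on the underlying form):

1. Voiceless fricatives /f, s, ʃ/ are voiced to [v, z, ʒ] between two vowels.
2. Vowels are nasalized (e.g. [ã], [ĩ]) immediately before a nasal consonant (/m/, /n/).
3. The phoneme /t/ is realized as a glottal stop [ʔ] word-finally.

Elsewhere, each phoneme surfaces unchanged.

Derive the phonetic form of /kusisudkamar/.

[kuzizudkãmar]

/k/ (word-initial): no rule targets it → [k].
/u/ (between /k/ and /s/): rule 2 targets it, but not before a nasal consonant → unchanged [u].
/s/ — between /u/ and /i/, between two vowels — surfaces as [z] (rule 1).
/i/ (between /s/ and /s/) is in the target of rule 2 but the environment (before a nasal consonant) is not met → [i].
/s/ (between /i/ and /u/): between two vowels, so rule 1 applies → [z].
/u/ (between /s/ and /d/) is in the target of rule 2 but the environment (before a nasal consonant) is not met → [u].
/d/ stays [d].
/k/ — not in any rule's target class → [k].
/a/ — between /k/ and /m/, before a nasal consonant — surfaces as [ã] (rule 2).
/m/ (between /a/ and /a/): no rule targets it → [m].
/a/ (between /m/ and /r/): rule 2 targets it, but not before a nasal consonant → unchanged [a].
/r/ — not in any rule's target class → [r].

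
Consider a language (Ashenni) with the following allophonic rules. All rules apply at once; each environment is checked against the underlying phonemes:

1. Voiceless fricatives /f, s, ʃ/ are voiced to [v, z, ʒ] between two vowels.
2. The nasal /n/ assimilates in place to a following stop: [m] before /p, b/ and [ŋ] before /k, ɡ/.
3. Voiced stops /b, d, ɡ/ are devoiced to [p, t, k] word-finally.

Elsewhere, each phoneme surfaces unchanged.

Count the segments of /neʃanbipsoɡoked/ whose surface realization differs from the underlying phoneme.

Segments that undergo a rule: /ʃ/ → [ʒ] (rule 1); /n/ → [m] (rule 2); /d/ → [t] (rule 3).
All other segments surface unchanged.

3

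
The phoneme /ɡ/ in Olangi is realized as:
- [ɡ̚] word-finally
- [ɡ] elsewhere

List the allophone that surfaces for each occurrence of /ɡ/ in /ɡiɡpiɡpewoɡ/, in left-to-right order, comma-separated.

Occurrence 1 (position 1): no conditioning environment matches → elsewhere allophone [ɡ].
Occurrence 2 (position 3): no conditioning environment matches → elsewhere allophone [ɡ].
Occurrence 3 (position 6): no conditioning environment matches → elsewhere allophone [ɡ].
Occurrence 4 (position 11): word-finally → [ɡ̚].

[ɡ], [ɡ], [ɡ], [ɡ̚]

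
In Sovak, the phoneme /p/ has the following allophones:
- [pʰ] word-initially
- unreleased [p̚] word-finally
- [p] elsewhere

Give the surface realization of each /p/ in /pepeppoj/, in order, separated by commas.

[pʰ], [p], [p], [p]

Occurrence 1 (position 1): word-initially → [pʰ].
Occurrence 2 (position 3): no conditioning environment matches → elsewhere allophone [p].
Occurrence 3 (position 5): no conditioning environment matches → elsewhere allophone [p].
Occurrence 4 (position 6): no conditioning environment matches → elsewhere allophone [p].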